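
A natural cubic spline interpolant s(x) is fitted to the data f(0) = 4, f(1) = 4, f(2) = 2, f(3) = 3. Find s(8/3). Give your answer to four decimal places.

Put M_i = s'' at the i-th knot. Here h = (1, 1, 1) and Δ = (0, -2, 1), so the interior equations h_(i-1)·M_(i-1) + 2(h_(i-1)+h_i)·M_i + h_i·M_(i+1) = 6(Δ_i − Δ_(i-1)) read
  1·M_0 + 4·M_1 + 1·M_2 = 6(Δ_1 - Δ_0) = -12
  1·M_1 + 4·M_2 + 1·M_3 = 6(Δ_2 - Δ_1) = 18
Natural end conditions: M_0 = M_3 = 0.
Hence M_0 = 0, M_1 = -22/5, M_2 = 28/5, M_3 = 0.
On [2, 3], s(x) = 2 - 13/15·(x - 2) + 14/5·(x - 2)² - 14/15·(x - 2)³.
With (x - 2) = 2/3: s(8/3) = 968/405.

2.3901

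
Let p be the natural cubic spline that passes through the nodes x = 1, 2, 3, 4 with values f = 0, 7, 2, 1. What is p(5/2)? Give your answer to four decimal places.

5.1000

Write σ_i for p''(x_i). With h_i = 1, 1, 1 and divided differences Δ_i = 7, -5, -1, the continuity of p' gives the tridiagonal system
  1·σ_0 + 4·σ_1 + 1·σ_2 = 6(Δ_1 - Δ_0) = -72
  1·σ_1 + 4·σ_2 + 1·σ_3 = 6(Δ_2 - Δ_1) = 24
Natural end conditions: σ_0 = σ_3 = 0.
Hence σ_0 = 0, σ_1 = -104/5, σ_2 = 56/5, σ_3 = 0.
On [2, 3], p(x) = 7 + 1/15·(x - 2) - 52/5·(x - 2)² + 16/3·(x - 2)³.
With (x - 2) = 1/2: p(5/2) = 51/10.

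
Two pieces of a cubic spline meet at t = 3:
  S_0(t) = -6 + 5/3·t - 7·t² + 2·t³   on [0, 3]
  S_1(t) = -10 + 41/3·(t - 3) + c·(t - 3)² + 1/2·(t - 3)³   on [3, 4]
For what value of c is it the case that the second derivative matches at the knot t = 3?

S_0''(t) = -14 + 12·t, so S_0''(3) = 22. On the right, S_1''(3) = 2c, so c = 11.

11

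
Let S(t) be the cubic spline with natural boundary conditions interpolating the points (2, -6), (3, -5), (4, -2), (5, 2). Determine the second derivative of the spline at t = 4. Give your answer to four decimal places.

0.8000

Write M_i for S''(x_i). With h_i = 1, 1, 1 and divided differences Δ_i = 1, 3, 4, the continuity of S' gives the tridiagonal system
  1·M_0 + 4·M_1 + 1·M_2 = 6(Δ_1 - Δ_0) = 12
  1·M_1 + 4·M_2 + 1·M_3 = 6(Δ_2 - Δ_1) = 6
Natural end conditions: M_0 = M_3 = 0.
Solving the tridiagonal system: M_0 = 0, M_1 = 14/5, M_2 = 4/5, M_3 = 0.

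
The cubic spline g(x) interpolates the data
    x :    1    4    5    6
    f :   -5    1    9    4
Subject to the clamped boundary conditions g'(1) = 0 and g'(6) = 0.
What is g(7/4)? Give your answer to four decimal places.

With σ_i denoting the second derivative at x_i, h_i = 3, 1, 1, and Δ_i = (y_(i+1) − y_i)/h_i = 2, 8, -5:
  3·σ_0 + 8·σ_1 + 1·σ_2 = 6(Δ_1 - Δ_0) = 36
  1·σ_1 + 4·σ_2 + 1·σ_3 = 6(Δ_2 - Δ_1) = -78
Clamped end conditions give two more equations: 2h_0·σ_0 + h_0·σ_1 = 6(Δ_0 - g'(1)) = 12 and h_2·σ_2 + 2h_2·σ_3 = 6(g'(6) - Δ_2) = 30.
Solving: σ_0 = -74/29, σ_1 = 264/29, σ_2 = -846/29, σ_3 = 858/29.
On [1, 4], g(x) = -5 + 0·(x - 1) - 37/29·(x - 1)² + 169/261·(x - 1)³.
With (x - 1) = 3/4: g(7/4) = -10105/1856.

-5.4445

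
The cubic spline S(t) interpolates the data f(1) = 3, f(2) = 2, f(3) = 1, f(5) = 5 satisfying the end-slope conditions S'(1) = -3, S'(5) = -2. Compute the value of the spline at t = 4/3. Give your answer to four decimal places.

2.3636

Put M_i = S'' at the i-th knot. Here h = (1, 1, 2) and Δ = (-1, -1, 2), so the interior equations h_(i-1)·M_(i-1) + 2(h_(i-1)+h_i)·M_i + h_i·M_(i+1) = 6(Δ_i − Δ_(i-1)) read
  1·M_0 + 4·M_1 + 1·M_2 = 6(Δ_1 - Δ_0) = 0
  1·M_1 + 6·M_2 + 2·M_3 = 6(Δ_2 - Δ_1) = 18
Clamped end conditions give two more equations: 2h_0·M_0 + h_0·M_1 = 6(Δ_0 - S'(1)) = 12 and h_2·M_2 + 2h_2·M_3 = 6(S'(5) - Δ_2) = -24.
Hence M_0 = 86/11, M_1 = -40/11, M_2 = 74/11, M_3 = -103/11.
On [1, 2], S(t) = 3 - 3·(t - 1) + 43/11·(t - 1)² - 21/11·(t - 1)³.
With (t - 1) = 1/3: S(4/3) = 26/11.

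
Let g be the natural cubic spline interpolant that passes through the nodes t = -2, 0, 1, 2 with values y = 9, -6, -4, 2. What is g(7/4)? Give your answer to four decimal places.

With M_i denoting the second derivative at x_i, h_i = 2, 1, 1, and Δ_i = (y_(i+1) − y_i)/h_i = -15/2, 2, 6:
  2·M_0 + 6·M_1 + 1·M_2 = 6(Δ_1 - Δ_0) = 57
  1·M_1 + 4·M_2 + 1·M_3 = 6(Δ_2 - Δ_1) = 24
Natural end conditions: M_0 = M_3 = 0.
Forward elimination and back-substitution give M_0 = 0, M_1 = 204/23, M_2 = 87/23, M_3 = 0.
On [1, 2], g(t) = -4 + 109/23·(t - 1) + 87/46·(t - 1)² - 29/46·(t - 1)³.
With (t - 1) = 3/4: g(7/4) = 1037/2944.

0.3522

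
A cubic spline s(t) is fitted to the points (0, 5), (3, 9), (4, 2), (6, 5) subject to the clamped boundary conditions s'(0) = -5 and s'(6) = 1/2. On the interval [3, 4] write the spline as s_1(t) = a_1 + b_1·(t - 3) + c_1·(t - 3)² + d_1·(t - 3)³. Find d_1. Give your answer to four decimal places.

Put M_i = s'' at the i-th knot. Here h = (3, 1, 2) and Δ = (4/3, -7, 3/2), so the interior equations h_(i-1)·M_(i-1) + 2(h_(i-1)+h_i)·M_i + h_i·M_(i+1) = 6(Δ_i − Δ_(i-1)) read
  3·M_0 + 8·M_1 + 1·M_2 = 6(Δ_1 - Δ_0) = -50
  1·M_1 + 6·M_2 + 2·M_3 = 6(Δ_2 - Δ_1) = 51
Clamped end conditions give two more equations: 2h_0·M_0 + h_0·M_1 = 6(Δ_0 - s'(0)) = 38 and h_2·M_2 + 2h_2·M_3 = 6(s'(6) - Δ_2) = -6.
Forward elimination and back-substitution give M_0 = 38/3, M_1 = -38/3, M_2 = 40/3, M_3 = -49/6.
On [3, 4], with s_1(t) = a_1 + b_1·(t - 3) + c_1·(t - 3)² + d_1·(t - 3)³: c_1 = M_1/2 = -19/3, d_1 = (M_2 - M_1)/(6h_1) = 13/3, b_1 = Δ_1 - h_1(2M_1 + M_2)/6 = -5.

4.3333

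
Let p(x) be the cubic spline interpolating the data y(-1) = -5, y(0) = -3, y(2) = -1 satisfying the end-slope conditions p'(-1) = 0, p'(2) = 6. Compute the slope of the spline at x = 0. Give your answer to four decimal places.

1.5000

With M_i denoting the second derivative at x_i, h_i = 1, 2, and Δ_i = (y_(i+1) − y_i)/h_i = 2, 1:
  1·M_0 + 6·M_1 + 2·M_2 = 6(Δ_1 - Δ_0) = -6
Clamped end conditions give two more equations: 2h_0·M_0 + h_0·M_1 = 6(Δ_0 - p'(-1)) = 12 and h_1·M_1 + 2h_1·M_2 = 6(p'(2) - Δ_1) = 30.
Hence M_0 = 9, M_1 = -6, M_2 = 21/2.
On [0, 2], p'(x) = b_1 + 2c_1·x + 3d_1·x² with b_1 = Δ_1 - h_1(2M_1 + M_2)/6 = 3/2, c_1 = M_1/2 = -3, d_1 = (M_2 - M_1)/(6h_1) = 11/8. So p'(0) = 3/2.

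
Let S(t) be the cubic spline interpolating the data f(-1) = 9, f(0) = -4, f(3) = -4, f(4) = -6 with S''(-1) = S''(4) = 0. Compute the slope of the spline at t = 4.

-3

Let σ_i = S''(x_i). Step sizes h_i = 1, 3, 1; slopes of the chords Δ_i = (y_(i+1) - y_i)/h_i = -13, 0, -2.
  1·σ_0 + 8·σ_1 + 3·σ_2 = 6(Δ_1 - Δ_0) = 78
  3·σ_1 + 8·σ_2 + 1·σ_3 = 6(Δ_2 - Δ_1) = -12
Natural end conditions: σ_0 = σ_3 = 0.
Solving: σ_0 = 0, σ_1 = 12, σ_2 = -6, σ_3 = 0.
On [3, 4], S'(t) = b_2 + 2c_2·(t - 3) + 3d_2·(t - 3)² with b_2 = Δ_2 - h_2(2σ_2 + σ_3)/6 = 0, c_2 = σ_2/2 = -3, d_2 = (σ_3 - σ_2)/(6h_2) = 1. So S'(4) = -3.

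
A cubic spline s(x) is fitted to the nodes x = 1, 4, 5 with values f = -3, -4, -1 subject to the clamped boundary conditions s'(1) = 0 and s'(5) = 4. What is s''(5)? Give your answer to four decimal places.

Write M_i for s''(x_i). With h_i = 3, 1 and divided differences Δ_i = -1/3, 3, the continuity of s' gives the tridiagonal system
  3·M_0 + 8·M_1 + 1·M_2 = 6(Δ_1 - Δ_0) = 20
Clamped end conditions give two more equations: 2h_0·M_0 + h_0·M_1 = 6(Δ_0 - s'(1)) = -2 and h_1·M_1 + 2h_1·M_2 = 6(s'(5) - Δ_1) = 6.
Solving: M_0 = -11/6, M_1 = 3, M_2 = 3/2.

1.5000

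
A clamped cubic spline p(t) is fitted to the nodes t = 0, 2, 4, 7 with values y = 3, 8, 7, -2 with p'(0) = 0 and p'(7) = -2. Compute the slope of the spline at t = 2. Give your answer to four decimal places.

With σ_i denoting the second derivative at x_i, h_i = 2, 2, 3, and Δ_i = (y_(i+1) − y_i)/h_i = 5/2, -1/2, -3:
  2·σ_0 + 8·σ_1 + 2·σ_2 = 6(Δ_1 - Δ_0) = -18
  2·σ_1 + 10·σ_2 + 3·σ_3 = 6(Δ_2 - Δ_1) = -15
Clamped end conditions give two more equations: 2h_0·σ_0 + h_0·σ_1 = 6(Δ_0 - p'(0)) = 15 and h_2·σ_2 + 2h_2·σ_3 = 6(p'(7) - Δ_2) = 6.
Forward elimination and back-substitution give σ_0 = 199/37, σ_1 = -241/74, σ_2 = -50/37, σ_3 = 62/37.
On [2, 4], p'(t) = b_1 + 2c_1·(t - 2) + 3d_1·(t - 2)² with b_1 = Δ_1 - h_1(2σ_1 + σ_2)/6 = 157/74, c_1 = σ_1/2 = -241/148, d_1 = (σ_2 - σ_1)/(6h_1) = 47/296. So p'(2) = 157/74.

2.1216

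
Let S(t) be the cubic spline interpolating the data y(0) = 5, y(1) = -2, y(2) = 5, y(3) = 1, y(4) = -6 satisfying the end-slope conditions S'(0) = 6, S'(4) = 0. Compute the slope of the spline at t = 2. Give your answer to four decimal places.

5.3571

Let M_i = S''(x_i). Step sizes h_i = 1, 1, 1, 1; slopes of the chords Δ_i = (y_(i+1) - y_i)/h_i = -7, 7, -4, -7.
  1·M_0 + 4·M_1 + 1·M_2 = 6(Δ_1 - Δ_0) = 84
  1·M_1 + 4·M_2 + 1·M_3 = 6(Δ_2 - Δ_1) = -66
  1·M_2 + 4·M_3 + 1·M_4 = 6(Δ_3 - Δ_2) = -18
Clamped end conditions give two more equations: 2h_0·M_0 + h_0·M_1 = 6(Δ_0 - S'(0)) = -78 and h_3·M_3 + 2h_3·M_4 = 6(S'(4) - Δ_3) = 42.
Forward elimination and back-substitution give M_0 = -1689/28, M_1 = 597/14, M_2 = -105/4, M_3 = -51/14, M_4 = 639/28.
On [2, 3], S'(t) = b_2 + 2c_2·(t - 2) + 3d_2·(t - 2)² with b_2 = Δ_2 - h_2(2M_2 + M_3)/6 = 75/14, c_2 = M_2/2 = -105/8, d_2 = (M_3 - M_2)/(6h_2) = 211/56. So S'(2) = 75/14.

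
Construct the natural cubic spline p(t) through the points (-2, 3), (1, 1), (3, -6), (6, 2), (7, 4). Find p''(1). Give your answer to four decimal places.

-2.6888

Let σ_i = p''(x_i). Step sizes h_i = 3, 2, 3, 1; slopes of the chords Δ_i = (y_(i+1) - y_i)/h_i = -2/3, -7/2, 8/3, 2.
  3·σ_0 + 10·σ_1 + 2·σ_2 = 6(Δ_1 - Δ_0) = -17
  2·σ_1 + 10·σ_2 + 3·σ_3 = 6(Δ_2 - Δ_1) = 37
  3·σ_2 + 8·σ_3 + 1·σ_4 = 6(Δ_3 - Δ_2) = -4
Natural end conditions: σ_0 = σ_4 = 0.
Forward elimination and back-substitution give σ_0 = 0, σ_1 = -1823/678, σ_2 = 1676/339, σ_3 = -266/113, σ_4 = 0.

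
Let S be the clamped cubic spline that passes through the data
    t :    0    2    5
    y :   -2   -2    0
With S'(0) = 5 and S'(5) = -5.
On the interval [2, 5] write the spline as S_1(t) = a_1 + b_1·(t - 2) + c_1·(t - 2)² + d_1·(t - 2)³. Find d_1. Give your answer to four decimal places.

Let σ_i = S''(x_i). Step sizes h_i = 2, 3; slopes of the chords Δ_i = (y_(i+1) - y_i)/h_i = 0, 2/3.
  2·σ_0 + 10·σ_1 + 3·σ_2 = 6(Δ_1 - Δ_0) = 4
Clamped end conditions give two more equations: 2h_0·σ_0 + h_0·σ_1 = 6(Δ_0 - S'(0)) = -30 and h_1·σ_1 + 2h_1·σ_2 = 6(S'(5) - Δ_1) = -34.
Solving: σ_0 = -99/10, σ_1 = 24/5, σ_2 = -121/15.
On [2, 5], with S_1(t) = a_1 + b_1·(t - 2) + c_1·(t - 2)² + d_1·(t - 2)³: c_1 = σ_1/2 = 12/5, d_1 = (σ_2 - σ_1)/(6h_1) = -193/270, b_1 = Δ_1 - h_1(2σ_1 + σ_2)/6 = -1/10.

-0.7148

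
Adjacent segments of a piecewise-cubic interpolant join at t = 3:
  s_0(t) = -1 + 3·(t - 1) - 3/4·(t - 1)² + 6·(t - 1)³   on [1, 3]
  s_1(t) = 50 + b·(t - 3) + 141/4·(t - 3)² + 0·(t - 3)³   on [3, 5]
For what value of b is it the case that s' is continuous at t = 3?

s_0'(t) = 3 - 3/2·(t - 1) + 18·(t - 1)², so s_0'(3) = 72. On the right, s_1'(3) = b, so b = 72.

72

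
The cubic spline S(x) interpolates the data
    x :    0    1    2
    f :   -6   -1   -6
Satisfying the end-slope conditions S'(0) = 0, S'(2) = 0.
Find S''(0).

Write M_i for S''(x_i). With h_i = 1, 1 and divided differences Δ_i = 5, -5, the continuity of S' gives the tridiagonal system
  1·M_0 + 4·M_1 + 1·M_2 = 6(Δ_1 - Δ_0) = -60
Clamped end conditions give two more equations: 2h_0·M_0 + h_0·M_1 = 6(Δ_0 - S'(0)) = 30 and h_1·M_1 + 2h_1·M_2 = 6(S'(2) - Δ_1) = 30.
Solving the tridiagonal system: M_0 = 30, M_1 = -30, M_2 = 30.

30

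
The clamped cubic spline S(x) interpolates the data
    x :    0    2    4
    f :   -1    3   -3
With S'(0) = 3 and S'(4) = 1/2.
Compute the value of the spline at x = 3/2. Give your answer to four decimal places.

Let M_i = S''(x_i). Step sizes h_i = 2, 2; slopes of the chords Δ_i = (y_(i+1) - y_i)/h_i = 2, -3.
  2·M_0 + 8·M_1 + 2·M_2 = 6(Δ_1 - Δ_0) = -30
Clamped end conditions give two more equations: 2h_0·M_0 + h_0·M_1 = 6(Δ_0 - S'(0)) = -6 and h_1·M_1 + 2h_1·M_2 = 6(S'(4) - Δ_1) = 21.
Hence M_0 = 13/8, M_1 = -25/4, M_2 = 67/8.
On [0, 2], S(x) = -1 + 3·x + 13/16·x² - 21/32·x³.
With x = 3/2: S(3/2) = 797/256.

3.1133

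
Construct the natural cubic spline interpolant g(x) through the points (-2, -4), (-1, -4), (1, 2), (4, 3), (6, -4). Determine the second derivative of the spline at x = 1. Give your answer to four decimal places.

Put M_i = g'' at the i-th knot. Here h = (1, 2, 3, 2) and Δ = (0, 3, 1/3, -7/2), so the interior equations h_(i-1)·M_(i-1) + 2(h_(i-1)+h_i)·M_i + h_i·M_(i+1) = 6(Δ_i − Δ_(i-1)) read
  1·M_0 + 6·M_1 + 2·M_2 = 6(Δ_1 - Δ_0) = 18
  2·M_1 + 10·M_2 + 3·M_3 = 6(Δ_2 - Δ_1) = -16
  3·M_2 + 10·M_3 + 2·M_4 = 6(Δ_3 - Δ_2) = -23
Natural end conditions: M_0 = M_4 = 0.
Solving the tridiagonal system: M_0 = 0, M_1 = 910/253, M_2 = -453/253, M_3 = -446/253, M_4 = 0.

-1.7905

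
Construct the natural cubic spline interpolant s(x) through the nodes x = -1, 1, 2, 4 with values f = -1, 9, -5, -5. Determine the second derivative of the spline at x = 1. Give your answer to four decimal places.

-21.9429

Put m_i = s'' at the i-th knot. Here h = (2, 1, 2) and Δ = (5, -14, 0), so the interior equations h_(i-1)·m_(i-1) + 2(h_(i-1)+h_i)·m_i + h_i·m_(i+1) = 6(Δ_i − Δ_(i-1)) read
  2·m_0 + 6·m_1 + 1·m_2 = 6(Δ_1 - Δ_0) = -114
  1·m_1 + 6·m_2 + 2·m_3 = 6(Δ_2 - Δ_1) = 84
Natural end conditions: m_0 = m_3 = 0.
Forward elimination and back-substitution give m_0 = 0, m_1 = -768/35, m_2 = 618/35, m_3 = 0.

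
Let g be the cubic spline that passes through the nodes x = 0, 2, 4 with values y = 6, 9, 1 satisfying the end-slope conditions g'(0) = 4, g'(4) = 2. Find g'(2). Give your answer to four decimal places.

-3.3750

With σ_i denoting the second derivative at x_i, h_i = 2, 2, and Δ_i = (y_(i+1) − y_i)/h_i = 3/2, -4:
  2·σ_0 + 8·σ_1 + 2·σ_2 = 6(Δ_1 - Δ_0) = -33
Clamped end conditions give two more equations: 2h_0·σ_0 + h_0·σ_1 = 6(Δ_0 - g'(0)) = -15 and h_1·σ_1 + 2h_1·σ_2 = 6(g'(4) - Δ_1) = 36.
Hence σ_0 = -1/8, σ_1 = -29/4, σ_2 = 101/8.
On [2, 4], g'(x) = b_1 + 2c_1·(x - 2) + 3d_1·(x - 2)² with b_1 = Δ_1 - h_1(2σ_1 + σ_2)/6 = -27/8, c_1 = σ_1/2 = -29/8, d_1 = (σ_2 - σ_1)/(6h_1) = 53/32. So g'(2) = -27/8.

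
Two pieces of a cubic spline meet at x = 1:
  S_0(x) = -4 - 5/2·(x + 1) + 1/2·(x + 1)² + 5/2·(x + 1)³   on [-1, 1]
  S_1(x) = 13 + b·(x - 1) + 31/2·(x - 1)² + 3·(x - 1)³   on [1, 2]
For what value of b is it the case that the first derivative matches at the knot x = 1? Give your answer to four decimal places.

S_0'(x) = -5/2 + 1·(x + 1) + 15/2·(x + 1)², so S_0'(1) = 59/2. On the right, S_1'(1) = b, so b = 59/2.

29.5000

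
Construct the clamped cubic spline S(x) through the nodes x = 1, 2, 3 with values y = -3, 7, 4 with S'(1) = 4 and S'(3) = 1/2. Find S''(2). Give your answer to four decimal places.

-35.5000

Let M_i = S''(x_i). Step sizes h_i = 1, 1; slopes of the chords Δ_i = (y_(i+1) - y_i)/h_i = 10, -3.
  1·M_0 + 4·M_1 + 1·M_2 = 6(Δ_1 - Δ_0) = -78
Clamped end conditions give two more equations: 2h_0·M_0 + h_0·M_1 = 6(Δ_0 - S'(1)) = 36 and h_1·M_1 + 2h_1·M_2 = 6(S'(3) - Δ_1) = 21.
Solving: M_0 = 143/4, M_1 = -71/2, M_2 = 113/4.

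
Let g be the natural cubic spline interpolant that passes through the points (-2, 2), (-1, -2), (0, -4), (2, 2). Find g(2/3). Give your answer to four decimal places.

Let σ_i = g''(x_i). Step sizes h_i = 1, 1, 2; slopes of the chords Δ_i = (y_(i+1) - y_i)/h_i = -4, -2, 3.
  1·σ_0 + 4·σ_1 + 1·σ_2 = 6(Δ_1 - Δ_0) = 12
  1·σ_1 + 6·σ_2 + 2·σ_3 = 6(Δ_2 - Δ_1) = 30
Natural end conditions: σ_0 = σ_3 = 0.
Hence σ_0 = 0, σ_1 = 42/23, σ_2 = 108/23, σ_3 = 0.
On [0, 2], g(x) = -4 - 3/23·x + 54/23·x² - 9/23·x³.
With x = 2/3: g(2/3) = -218/69.

-3.1594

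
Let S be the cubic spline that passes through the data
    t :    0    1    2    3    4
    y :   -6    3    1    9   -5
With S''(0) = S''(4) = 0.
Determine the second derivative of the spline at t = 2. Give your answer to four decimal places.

Write σ_i for S''(x_i). With h_i = 1, 1, 1, 1 and divided differences Δ_i = 9, -2, 8, -14, the continuity of S' gives the tridiagonal system
  1·σ_0 + 4·σ_1 + 1·σ_2 = 6(Δ_1 - Δ_0) = -66
  1·σ_1 + 4·σ_2 + 1·σ_3 = 6(Δ_2 - Δ_1) = 60
  1·σ_2 + 4·σ_3 + 1·σ_4 = 6(Δ_3 - Δ_2) = -132
Natural end conditions: σ_0 = σ_4 = 0.
Solving: σ_0 = 0, σ_1 = -681/28, σ_2 = 219/7, σ_3 = -1143/28, σ_4 = 0.

31.2857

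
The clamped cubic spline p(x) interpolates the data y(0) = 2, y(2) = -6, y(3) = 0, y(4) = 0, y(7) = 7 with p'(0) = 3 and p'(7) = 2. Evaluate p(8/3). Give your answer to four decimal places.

-2.0248

Write M_i for p''(x_i). With h_i = 2, 1, 1, 3 and divided differences Δ_i = -4, 6, 0, 7/3, the continuity of p' gives the tridiagonal system
  2·M_0 + 6·M_1 + 1·M_2 = 6(Δ_1 - Δ_0) = 60
  1·M_1 + 4·M_2 + 1·M_3 = 6(Δ_2 - Δ_1) = -36
  1·M_2 + 8·M_3 + 3·M_4 = 6(Δ_3 - Δ_2) = 14
Clamped end conditions give two more equations: 2h_0·M_0 + h_0·M_1 = 6(Δ_0 - p'(0)) = -42 and h_3·M_3 + 2h_3·M_4 = 6(p'(7) - Δ_3) = -2.
Solving the tridiagonal system: M_0 = -3175/158, M_1 = 1516/79, M_2 = -1181/79, M_3 = 364/79, M_4 = -625/237.
On [2, 3], p(x) = -6 + 331/158·(x - 2) + 758/79·(x - 2)² - 899/158·(x - 2)³.
With (x - 2) = 2/3: p(8/3) = -4319/2133.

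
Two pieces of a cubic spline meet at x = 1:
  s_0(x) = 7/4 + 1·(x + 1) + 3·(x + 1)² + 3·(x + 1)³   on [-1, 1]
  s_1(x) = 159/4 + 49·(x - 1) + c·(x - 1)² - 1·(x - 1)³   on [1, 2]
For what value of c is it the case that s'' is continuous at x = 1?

21

s_0''(x) = 6 + 18·(x + 1), so s_0''(1) = 42. On the right, s_1''(1) = 2c, so c = 21.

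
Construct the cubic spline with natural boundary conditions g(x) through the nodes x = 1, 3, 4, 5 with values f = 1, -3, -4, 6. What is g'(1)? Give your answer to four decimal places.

Write M_i for g''(x_i). With h_i = 2, 1, 1 and divided differences Δ_i = -2, -1, 10, the continuity of g' gives the tridiagonal system
  2·M_0 + 6·M_1 + 1·M_2 = 6(Δ_1 - Δ_0) = 6
  1·M_1 + 4·M_2 + 1·M_3 = 6(Δ_2 - Δ_1) = 66
Natural end conditions: M_0 = M_3 = 0.
Hence M_0 = 0, M_1 = -42/23, M_2 = 390/23, M_3 = 0.
On [1, 3], g'(x) = b_0 + 2c_0·(x - 1) + 3d_0·(x - 1)² with b_0 = Δ_0 - h_0(2M_0 + M_1)/6 = -32/23, c_0 = M_0/2 = 0, d_0 = (M_1 - M_0)/(6h_0) = -7/46. So g'(1) = -32/23.

-1.3913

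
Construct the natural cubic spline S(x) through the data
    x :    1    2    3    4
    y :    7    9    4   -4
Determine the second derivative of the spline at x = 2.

Write σ_i for S''(x_i). With h_i = 1, 1, 1 and divided differences Δ_i = 2, -5, -8, the continuity of S' gives the tridiagonal system
  1·σ_0 + 4·σ_1 + 1·σ_2 = 6(Δ_1 - Δ_0) = -42
  1·σ_1 + 4·σ_2 + 1·σ_3 = 6(Δ_2 - Δ_1) = -18
Natural end conditions: σ_0 = σ_3 = 0.
Forward elimination and back-substitution give σ_0 = 0, σ_1 = -10, σ_2 = -2, σ_3 = 0.

-10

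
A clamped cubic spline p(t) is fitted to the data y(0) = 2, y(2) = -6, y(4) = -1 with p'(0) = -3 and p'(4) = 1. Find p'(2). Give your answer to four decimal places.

-0.6250

With M_i denoting the second derivative at x_i, h_i = 2, 2, and Δ_i = (y_(i+1) − y_i)/h_i = -4, 5/2:
  2·M_0 + 8·M_1 + 2·M_2 = 6(Δ_1 - Δ_0) = 39
Clamped end conditions give two more equations: 2h_0·M_0 + h_0·M_1 = 6(Δ_0 - p'(0)) = -6 and h_1·M_1 + 2h_1·M_2 = 6(p'(4) - Δ_1) = -9.
Solving: M_0 = -43/8, M_1 = 31/4, M_2 = -49/8.
On [2, 4], p'(t) = b_1 + 2c_1·(t - 2) + 3d_1·(t - 2)² with b_1 = Δ_1 - h_1(2M_1 + M_2)/6 = -5/8, c_1 = M_1/2 = 31/8, d_1 = (M_2 - M_1)/(6h_1) = -37/32. So p'(2) = -5/8.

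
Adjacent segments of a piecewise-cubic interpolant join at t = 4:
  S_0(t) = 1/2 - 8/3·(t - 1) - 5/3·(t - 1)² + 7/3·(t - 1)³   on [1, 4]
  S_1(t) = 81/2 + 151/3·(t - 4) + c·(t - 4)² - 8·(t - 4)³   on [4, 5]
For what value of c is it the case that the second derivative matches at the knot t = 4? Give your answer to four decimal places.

19.3333

S_0''(t) = -10/3 + 14·(t - 1), so S_0''(4) = 116/3. On the right, S_1''(4) = 2c, so c = 58/3.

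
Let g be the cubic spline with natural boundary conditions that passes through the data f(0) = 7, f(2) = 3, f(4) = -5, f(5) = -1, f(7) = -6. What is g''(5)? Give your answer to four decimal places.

-8.2969

Let m_i = g''(x_i). Step sizes h_i = 2, 2, 1, 2; slopes of the chords Δ_i = (y_(i+1) - y_i)/h_i = -2, -4, 4, -5/2.
  2·m_0 + 8·m_1 + 2·m_2 = 6(Δ_1 - Δ_0) = -12
  2·m_1 + 6·m_2 + 1·m_3 = 6(Δ_2 - Δ_1) = 48
  1·m_2 + 6·m_3 + 2·m_4 = 6(Δ_3 - Δ_2) = -39
Natural end conditions: m_0 = m_4 = 0.
Solving: m_0 = 0, m_1 = -537/128, m_2 = 345/32, m_3 = -531/64, m_4 = 0.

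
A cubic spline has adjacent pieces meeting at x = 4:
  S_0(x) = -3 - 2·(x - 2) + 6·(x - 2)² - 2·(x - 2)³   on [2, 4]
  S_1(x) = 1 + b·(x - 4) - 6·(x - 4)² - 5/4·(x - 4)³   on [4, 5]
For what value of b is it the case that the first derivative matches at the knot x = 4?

S_0'(x) = -2 + 12·(x - 2) - 6·(x - 2)², so S_0'(4) = -2. On the right, S_1'(4) = b, so b = -2.

-2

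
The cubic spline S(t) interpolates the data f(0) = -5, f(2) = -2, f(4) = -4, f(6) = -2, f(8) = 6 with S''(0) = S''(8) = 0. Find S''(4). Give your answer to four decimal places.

Let m_i = S''(x_i). Step sizes h_i = 2, 2, 2, 2; slopes of the chords Δ_i = (y_(i+1) - y_i)/h_i = 3/2, -1, 1, 4.
  2·m_0 + 8·m_1 + 2·m_2 = 6(Δ_1 - Δ_0) = -15
  2·m_1 + 8·m_2 + 2·m_3 = 6(Δ_2 - Δ_1) = 12
  2·m_2 + 8·m_3 + 2·m_4 = 6(Δ_3 - Δ_2) = 18
Natural end conditions: m_0 = m_4 = 0.
Forward elimination and back-substitution give m_0 = 0, m_1 = -255/112, m_2 = 45/28, m_3 = 207/112, m_4 = 0.

1.6071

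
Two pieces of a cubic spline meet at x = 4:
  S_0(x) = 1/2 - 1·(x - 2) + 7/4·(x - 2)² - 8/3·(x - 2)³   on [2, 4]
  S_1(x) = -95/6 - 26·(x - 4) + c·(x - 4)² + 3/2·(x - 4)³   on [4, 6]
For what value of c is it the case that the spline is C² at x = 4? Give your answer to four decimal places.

-14.2500

S_0''(x) = 7/2 - 16·(x - 2), so S_0''(4) = -57/2. On the right, S_1''(4) = 2c, so c = -57/4.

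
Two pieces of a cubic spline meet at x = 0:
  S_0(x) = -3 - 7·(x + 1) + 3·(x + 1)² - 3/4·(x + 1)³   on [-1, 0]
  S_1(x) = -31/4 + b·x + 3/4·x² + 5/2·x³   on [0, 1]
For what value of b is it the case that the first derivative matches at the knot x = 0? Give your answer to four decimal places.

S_0'(x) = -7 + 6·(x + 1) - 9/4·(x + 1)², so S_0'(0) = -13/4. On the right, S_1'(0) = b, so b = -13/4.

-3.2500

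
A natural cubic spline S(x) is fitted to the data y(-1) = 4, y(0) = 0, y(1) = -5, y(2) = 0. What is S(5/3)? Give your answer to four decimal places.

-2.4765

Let M_i = S''(x_i). Step sizes h_i = 1, 1, 1; slopes of the chords Δ_i = (y_(i+1) - y_i)/h_i = -4, -5, 5.
  1·M_0 + 4·M_1 + 1·M_2 = 6(Δ_1 - Δ_0) = -6
  1·M_1 + 4·M_2 + 1·M_3 = 6(Δ_2 - Δ_1) = 60
Natural end conditions: M_0 = M_3 = 0.
Solving the tridiagonal system: M_0 = 0, M_1 = -28/5, M_2 = 82/5, M_3 = 0.
On [1, 2], S(x) = -5 - 7/15·(x - 1) + 41/5·(x - 1)² - 41/15·(x - 1)³.
With (x - 1) = 2/3: S(5/3) = -1003/405.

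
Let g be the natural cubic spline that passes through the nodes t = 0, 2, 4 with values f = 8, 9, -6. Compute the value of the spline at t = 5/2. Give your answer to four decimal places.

6.5625

With M_i denoting the second derivative at x_i, h_i = 2, 2, and Δ_i = (y_(i+1) − y_i)/h_i = 1/2, -15/2:
  2·M_0 + 8·M_1 + 2·M_2 = 6(Δ_1 - Δ_0) = -48
Natural end conditions: M_0 = M_2 = 0.
Solving: M_0 = 0, M_1 = -6, M_2 = 0.
On [2, 4], g(t) = 9 - 7/2·(t - 2) - 3·(t - 2)² + 1/2·(t - 2)³.
With (t - 2) = 1/2: g(5/2) = 105/16.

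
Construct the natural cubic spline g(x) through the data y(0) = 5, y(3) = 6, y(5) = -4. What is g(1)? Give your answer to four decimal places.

6.7556

With M_i denoting the second derivative at x_i, h_i = 3, 2, and Δ_i = (y_(i+1) − y_i)/h_i = 1/3, -5:
  3·M_0 + 10·M_1 + 2·M_2 = 6(Δ_1 - Δ_0) = -32
Natural end conditions: M_0 = M_2 = 0.
Solving the tridiagonal system: M_0 = 0, M_1 = -16/5, M_2 = 0.
On [0, 3], g(x) = 5 + 29/15·x + 0·x² - 8/45·x³.
With x = 1: g(1) = 304/45.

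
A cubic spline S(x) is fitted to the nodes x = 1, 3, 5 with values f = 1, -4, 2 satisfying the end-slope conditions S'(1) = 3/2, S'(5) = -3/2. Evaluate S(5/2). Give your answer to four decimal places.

Put m_i = S'' at the i-th knot. Here h = (2, 2) and Δ = (-5/2, 3), so the interior equations h_(i-1)·m_(i-1) + 2(h_(i-1)+h_i)·m_i + h_i·m_(i+1) = 6(Δ_i − Δ_(i-1)) read
  2·m_0 + 8·m_1 + 2·m_2 = 6(Δ_1 - Δ_0) = 33
Clamped end conditions give two more equations: 2h_0·m_0 + h_0·m_1 = 6(Δ_0 - S'(1)) = -24 and h_1·m_1 + 2h_1·m_2 = 6(S'(5) - Δ_1) = -27.
Solving: m_0 = -87/8, m_1 = 39/4, m_2 = -93/8.
On [1, 3], S(x) = 1 + 3/2·(x - 1) - 87/16·(x - 1)² + 55/32·(x - 1)³.
With (x - 1) = 3/2: S(5/2) = -815/256.

-3.1836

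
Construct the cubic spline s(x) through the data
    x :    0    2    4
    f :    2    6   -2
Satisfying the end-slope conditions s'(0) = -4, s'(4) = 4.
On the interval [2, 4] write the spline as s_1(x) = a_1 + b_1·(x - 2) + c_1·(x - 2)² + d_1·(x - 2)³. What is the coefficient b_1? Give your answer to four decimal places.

Write m_i for s''(x_i). With h_i = 2, 2 and divided differences Δ_i = 2, -4, the continuity of s' gives the tridiagonal system
  2·m_0 + 8·m_1 + 2·m_2 = 6(Δ_1 - Δ_0) = -36
Clamped end conditions give two more equations: 2h_0·m_0 + h_0·m_1 = 6(Δ_0 - s'(0)) = 36 and h_1·m_1 + 2h_1·m_2 = 6(s'(4) - Δ_1) = 48.
Forward elimination and back-substitution give m_0 = 31/2, m_1 = -13, m_2 = 37/2.
On [2, 4], with s_1(x) = a_1 + b_1·(x - 2) + c_1·(x - 2)² + d_1·(x - 2)³: c_1 = m_1/2 = -13/2, d_1 = (m_2 - m_1)/(6h_1) = 21/8, b_1 = Δ_1 - h_1(2m_1 + m_2)/6 = -3/2.

-1.5000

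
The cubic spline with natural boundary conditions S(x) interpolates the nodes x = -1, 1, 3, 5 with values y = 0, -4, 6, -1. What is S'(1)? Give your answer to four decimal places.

2.8667

Write m_i for S''(x_i). With h_i = 2, 2, 2 and divided differences Δ_i = -2, 5, -7/2, the continuity of S' gives the tridiagonal system
  2·m_0 + 8·m_1 + 2·m_2 = 6(Δ_1 - Δ_0) = 42
  2·m_1 + 8·m_2 + 2·m_3 = 6(Δ_2 - Δ_1) = -51
Natural end conditions: m_0 = m_3 = 0.
Hence m_0 = 0, m_1 = 73/10, m_2 = -41/5, m_3 = 0.
On [1, 3], S'(x) = b_1 + 2c_1·(x - 1) + 3d_1·(x - 1)² with b_1 = Δ_1 - h_1(2m_1 + m_2)/6 = 43/15, c_1 = m_1/2 = 73/20, d_1 = (m_2 - m_1)/(6h_1) = -31/24. So S'(1) = 43/15.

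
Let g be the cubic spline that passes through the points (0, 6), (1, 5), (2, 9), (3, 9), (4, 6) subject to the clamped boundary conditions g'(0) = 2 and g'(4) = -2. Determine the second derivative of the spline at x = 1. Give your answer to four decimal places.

13.5714

Write M_i for g''(x_i). With h_i = 1, 1, 1, 1 and divided differences Δ_i = -1, 4, 0, -3, the continuity of g' gives the tridiagonal system
  1·M_0 + 4·M_1 + 1·M_2 = 6(Δ_1 - Δ_0) = 30
  1·M_1 + 4·M_2 + 1·M_3 = 6(Δ_2 - Δ_1) = -24
  1·M_2 + 4·M_3 + 1·M_4 = 6(Δ_3 - Δ_2) = -18
Clamped end conditions give two more equations: 2h_0·M_0 + h_0·M_1 = 6(Δ_0 - g'(0)) = -18 and h_3·M_3 + 2h_3·M_4 = 6(g'(4) - Δ_3) = 6.
Solving the tridiagonal system: M_0 = -221/14, M_1 = 95/7, M_2 = -17/2, M_3 = -25/7, M_4 = 67/14.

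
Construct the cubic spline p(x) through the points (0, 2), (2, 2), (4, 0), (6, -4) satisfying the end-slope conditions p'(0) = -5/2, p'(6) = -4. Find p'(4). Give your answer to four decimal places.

-1.3000

Let m_i = p''(x_i). Step sizes h_i = 2, 2, 2; slopes of the chords Δ_i = (y_(i+1) - y_i)/h_i = 0, -1, -2.
  2·m_0 + 8·m_1 + 2·m_2 = 6(Δ_1 - Δ_0) = -6
  2·m_1 + 8·m_2 + 2·m_3 = 6(Δ_2 - Δ_1) = -6
Clamped end conditions give two more equations: 2h_0·m_0 + h_0·m_1 = 6(Δ_0 - p'(0)) = 15 and h_2·m_2 + 2h_2·m_3 = 6(p'(6) - Δ_2) = -12.
Hence m_0 = 24/5, m_1 = -21/10, m_2 = 3/5, m_3 = -33/10.
On [4, 6], p'(x) = b_2 + 2c_2·(x - 4) + 3d_2·(x - 4)² with b_2 = Δ_2 - h_2(2m_2 + m_3)/6 = -13/10, c_2 = m_2/2 = 3/10, d_2 = (m_3 - m_2)/(6h_2) = -13/40. So p'(4) = -13/10.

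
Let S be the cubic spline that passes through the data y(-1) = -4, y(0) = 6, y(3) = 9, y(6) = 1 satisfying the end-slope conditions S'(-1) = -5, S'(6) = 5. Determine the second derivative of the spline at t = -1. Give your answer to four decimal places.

51.4839

Write m_i for S''(x_i). With h_i = 1, 3, 3 and divided differences Δ_i = 10, 1, -8/3, the continuity of S' gives the tridiagonal system
  1·m_0 + 8·m_1 + 3·m_2 = 6(Δ_1 - Δ_0) = -54
  3·m_1 + 12·m_2 + 3·m_3 = 6(Δ_2 - Δ_1) = -22
Clamped end conditions give two more equations: 2h_0·m_0 + h_0·m_1 = 6(Δ_0 - S'(-1)) = 90 and h_2·m_2 + 2h_2·m_3 = 6(S'(6) - Δ_2) = 46.
Hence m_0 = 1596/31, m_1 = -402/31, m_2 = -18/31, m_3 = 740/93.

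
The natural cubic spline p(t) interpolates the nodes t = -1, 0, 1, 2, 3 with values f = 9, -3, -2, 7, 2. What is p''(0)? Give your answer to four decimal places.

Write M_i for p''(x_i). With h_i = 1, 1, 1, 1 and divided differences Δ_i = -12, 1, 9, -5, the continuity of p' gives the tridiagonal system
  1·M_0 + 4·M_1 + 1·M_2 = 6(Δ_1 - Δ_0) = 78
  1·M_1 + 4·M_2 + 1·M_3 = 6(Δ_2 - Δ_1) = 48
  1·M_2 + 4·M_3 + 1·M_4 = 6(Δ_3 - Δ_2) = -84
Natural end conditions: M_0 = M_4 = 0.
Solving: M_0 = 0, M_1 = 447/28, M_2 = 99/7, M_3 = -687/28, M_4 = 0.

15.9643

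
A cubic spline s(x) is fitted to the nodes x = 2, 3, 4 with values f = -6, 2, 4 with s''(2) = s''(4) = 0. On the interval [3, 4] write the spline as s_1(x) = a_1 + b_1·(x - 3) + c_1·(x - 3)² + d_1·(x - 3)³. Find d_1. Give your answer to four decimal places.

Put M_i = s'' at the i-th knot. Here h = (1, 1) and Δ = (8, 2), so the interior equations h_(i-1)·M_(i-1) + 2(h_(i-1)+h_i)·M_i + h_i·M_(i+1) = 6(Δ_i − Δ_(i-1)) read
  1·M_0 + 4·M_1 + 1·M_2 = 6(Δ_1 - Δ_0) = -36
Natural end conditions: M_0 = M_2 = 0.
Solving: M_0 = 0, M_1 = -9, M_2 = 0.
On [3, 4], with s_1(x) = a_1 + b_1·(x - 3) + c_1·(x - 3)² + d_1·(x - 3)³: c_1 = M_1/2 = -9/2, d_1 = (M_2 - M_1)/(6h_1) = 3/2, b_1 = Δ_1 - h_1(2M_1 + M_2)/6 = 5.

1.5000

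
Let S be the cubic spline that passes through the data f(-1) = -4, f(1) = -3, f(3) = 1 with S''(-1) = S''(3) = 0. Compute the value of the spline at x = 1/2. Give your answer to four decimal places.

With m_i denoting the second derivative at x_i, h_i = 2, 2, and Δ_i = (y_(i+1) − y_i)/h_i = 1/2, 2:
  2·m_0 + 8·m_1 + 2·m_2 = 6(Δ_1 - Δ_0) = 9
Natural end conditions: m_0 = m_2 = 0.
Hence m_0 = 0, m_1 = 9/8, m_2 = 0.
On [-1, 1], S(x) = -4 + 1/8·(x + 1) + 0·(x + 1)² + 3/32·(x + 1)³.
With (x + 1) = 3/2: S(1/2) = -895/256.

-3.4961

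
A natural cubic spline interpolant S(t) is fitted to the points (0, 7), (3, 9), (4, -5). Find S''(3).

Put M_i = S'' at the i-th knot. Here h = (3, 1) and Δ = (2/3, -14), so the interior equations h_(i-1)·M_(i-1) + 2(h_(i-1)+h_i)·M_i + h_i·M_(i+1) = 6(Δ_i − Δ_(i-1)) read
  3·M_0 + 8·M_1 + 1·M_2 = 6(Δ_1 - Δ_0) = -88
Natural end conditions: M_0 = M_2 = 0.
Solving the tridiagonal system: M_0 = 0, M_1 = -11, M_2 = 0.

-11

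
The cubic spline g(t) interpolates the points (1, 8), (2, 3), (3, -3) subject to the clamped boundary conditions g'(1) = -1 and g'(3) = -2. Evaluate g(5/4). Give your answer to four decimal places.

7.4297

With M_i denoting the second derivative at x_i, h_i = 1, 1, and Δ_i = (y_(i+1) − y_i)/h_i = -5, -6:
  1·M_0 + 4·M_1 + 1·M_2 = 6(Δ_1 - Δ_0) = -6
Clamped end conditions give two more equations: 2h_0·M_0 + h_0·M_1 = 6(Δ_0 - g'(1)) = -24 and h_1·M_1 + 2h_1·M_2 = 6(g'(3) - Δ_1) = 24.
Solving: M_0 = -11, M_1 = -2, M_2 = 13.
On [1, 2], g(t) = 8 - 1·(t - 1) - 11/2·(t - 1)² + 3/2·(t - 1)³.
With (t - 1) = 1/4: g(5/4) = 951/128.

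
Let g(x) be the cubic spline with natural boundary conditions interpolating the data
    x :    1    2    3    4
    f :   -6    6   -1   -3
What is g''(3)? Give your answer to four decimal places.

Let m_i = g''(x_i). Step sizes h_i = 1, 1, 1; slopes of the chords Δ_i = (y_(i+1) - y_i)/h_i = 12, -7, -2.
  1·m_0 + 4·m_1 + 1·m_2 = 6(Δ_1 - Δ_0) = -114
  1·m_1 + 4·m_2 + 1·m_3 = 6(Δ_2 - Δ_1) = 30
Natural end conditions: m_0 = m_3 = 0.
Solving: m_0 = 0, m_1 = -162/5, m_2 = 78/5, m_3 = 0.

15.6000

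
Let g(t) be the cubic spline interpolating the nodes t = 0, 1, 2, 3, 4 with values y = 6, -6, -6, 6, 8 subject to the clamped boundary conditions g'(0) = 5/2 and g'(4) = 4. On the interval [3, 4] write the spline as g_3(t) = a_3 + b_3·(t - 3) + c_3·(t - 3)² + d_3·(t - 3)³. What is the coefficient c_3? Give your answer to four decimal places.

-11.8393

Write M_i for g''(x_i). With h_i = 1, 1, 1, 1 and divided differences Δ_i = -12, 0, 12, 2, the continuity of g' gives the tridiagonal system
  1·M_0 + 4·M_1 + 1·M_2 = 6(Δ_1 - Δ_0) = 72
  1·M_1 + 4·M_2 + 1·M_3 = 6(Δ_2 - Δ_1) = 72
  1·M_2 + 4·M_3 + 1·M_4 = 6(Δ_3 - Δ_2) = -60
Clamped end conditions give two more equations: 2h_0·M_0 + h_0·M_1 = 6(Δ_0 - g'(0)) = -87 and h_3·M_3 + 2h_3·M_4 = 6(g'(4) - Δ_3) = 12.
Solving: M_0 = -3225/56, M_1 = 789/28, M_2 = 135/8, M_3 = -663/28, M_4 = 999/56.
On [3, 4], with g_3(t) = a_3 + b_3·(t - 3) + c_3·(t - 3)² + d_3·(t - 3)³: c_3 = M_3/2 = -663/56, d_3 = (M_4 - M_3)/(6h_3) = 775/112, b_3 = Δ_3 - h_3(2M_3 + M_4)/6 = 775/112.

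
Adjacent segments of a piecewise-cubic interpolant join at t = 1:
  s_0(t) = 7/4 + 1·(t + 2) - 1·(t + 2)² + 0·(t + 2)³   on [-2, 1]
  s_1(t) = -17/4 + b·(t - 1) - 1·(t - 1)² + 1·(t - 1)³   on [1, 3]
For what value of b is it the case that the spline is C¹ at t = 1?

-5

s_0'(t) = 1 - 2·(t + 2) + 0·(t + 2)², so s_0'(1) = -5. On the right, s_1'(1) = b, so b = -5.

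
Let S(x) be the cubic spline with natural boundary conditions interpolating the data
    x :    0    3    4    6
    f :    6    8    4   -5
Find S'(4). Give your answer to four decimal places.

-4.5567

With m_i denoting the second derivative at x_i, h_i = 3, 1, 2, and Δ_i = (y_(i+1) − y_i)/h_i = 2/3, -4, -9/2:
  3·m_0 + 8·m_1 + 1·m_2 = 6(Δ_1 - Δ_0) = -28
  1·m_1 + 6·m_2 + 2·m_3 = 6(Δ_2 - Δ_1) = -3
Natural end conditions: m_0 = m_3 = 0.
Solving the tridiagonal system: m_0 = 0, m_1 = -165/47, m_2 = 4/47, m_3 = 0.
On [4, 6], S'(x) = b_2 + 2c_2·(x - 4) + 3d_2·(x - 4)² with b_2 = Δ_2 - h_2(2m_2 + m_3)/6 = -1285/282, c_2 = m_2/2 = 2/47, d_2 = (m_3 - m_2)/(6h_2) = -1/141. So S'(4) = -1285/282.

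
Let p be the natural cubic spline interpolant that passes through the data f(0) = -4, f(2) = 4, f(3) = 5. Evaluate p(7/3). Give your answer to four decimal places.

4.5185

Write σ_i for p''(x_i). With h_i = 2, 1 and divided differences Δ_i = 4, 1, the continuity of p' gives the tridiagonal system
  2·σ_0 + 6·σ_1 + 1·σ_2 = 6(Δ_1 - Δ_0) = -18
Natural end conditions: σ_0 = σ_2 = 0.
Forward elimination and back-substitution give σ_0 = 0, σ_1 = -3, σ_2 = 0.
On [2, 3], p(x) = 4 + 2·(x - 2) - 3/2·(x - 2)² + 1/2·(x - 2)³.
With (x - 2) = 1/3: p(7/3) = 122/27.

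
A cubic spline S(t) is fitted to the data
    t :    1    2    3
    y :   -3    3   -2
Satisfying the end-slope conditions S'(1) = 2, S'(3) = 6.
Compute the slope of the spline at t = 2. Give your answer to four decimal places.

Let m_i = S''(x_i). Step sizes h_i = 1, 1; slopes of the chords Δ_i = (y_(i+1) - y_i)/h_i = 6, -5.
  1·m_0 + 4·m_1 + 1·m_2 = 6(Δ_1 - Δ_0) = -66
Clamped end conditions give two more equations: 2h_0·m_0 + h_0·m_1 = 6(Δ_0 - S'(1)) = 24 and h_1·m_1 + 2h_1·m_2 = 6(S'(3) - Δ_1) = 66.
Solving the tridiagonal system: m_0 = 61/2, m_1 = -37, m_2 = 103/2.
On [2, 3], S'(t) = b_1 + 2c_1·(t - 2) + 3d_1·(t - 2)² with b_1 = Δ_1 - h_1(2m_1 + m_2)/6 = -5/4, c_1 = m_1/2 = -37/2, d_1 = (m_2 - m_1)/(6h_1) = 59/4. So S'(2) = -5/4.

-1.2500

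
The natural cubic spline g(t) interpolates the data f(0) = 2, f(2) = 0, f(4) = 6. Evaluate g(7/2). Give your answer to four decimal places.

4.0313

Write M_i for g''(x_i). With h_i = 2, 2 and divided differences Δ_i = -1, 3, the continuity of g' gives the tridiagonal system
  2·M_0 + 8·M_1 + 2·M_2 = 6(Δ_1 - Δ_0) = 24
Natural end conditions: M_0 = M_2 = 0.
Hence M_0 = 0, M_1 = 3, M_2 = 0.
On [2, 4], g(t) = 0 + 1·(t - 2) + 3/2·(t - 2)² - 1/4·(t - 2)³.
With (t - 2) = 3/2: g(7/2) = 129/32.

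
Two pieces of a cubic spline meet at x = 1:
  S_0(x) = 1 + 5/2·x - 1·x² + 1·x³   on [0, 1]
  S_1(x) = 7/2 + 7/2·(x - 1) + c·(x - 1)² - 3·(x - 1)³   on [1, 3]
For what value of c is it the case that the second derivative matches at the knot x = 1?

S_0''(x) = -2 + 6·x, so S_0''(1) = 4. On the right, S_1''(1) = 2c, so c = 2.

2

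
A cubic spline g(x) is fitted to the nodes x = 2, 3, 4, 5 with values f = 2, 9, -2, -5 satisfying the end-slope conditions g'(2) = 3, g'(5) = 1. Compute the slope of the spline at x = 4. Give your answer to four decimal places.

Let M_i = g''(x_i). Step sizes h_i = 1, 1, 1; slopes of the chords Δ_i = (y_(i+1) - y_i)/h_i = 7, -11, -3.
  1·M_0 + 4·M_1 + 1·M_2 = 6(Δ_1 - Δ_0) = -108
  1·M_1 + 4·M_2 + 1·M_3 = 6(Δ_2 - Δ_1) = 48
Clamped end conditions give two more equations: 2h_0·M_0 + h_0·M_1 = 6(Δ_0 - g'(2)) = 24 and h_2·M_2 + 2h_2·M_3 = 6(g'(5) - Δ_2) = 24.
Forward elimination and back-substitution give M_0 = 484/15, M_1 = -608/15, M_2 = 328/15, M_3 = 16/15.
On [4, 5], g'(x) = b_2 + 2c_2·(x - 4) + 3d_2·(x - 4)² with b_2 = Δ_2 - h_2(2M_2 + M_3)/6 = -157/15, c_2 = M_2/2 = 164/15, d_2 = (M_3 - M_2)/(6h_2) = -52/15. So g'(4) = -157/15.

-10.4667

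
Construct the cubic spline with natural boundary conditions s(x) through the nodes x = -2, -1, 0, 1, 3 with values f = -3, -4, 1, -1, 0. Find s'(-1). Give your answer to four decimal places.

Write M_i for s''(x_i). With h_i = 1, 1, 1, 2 and divided differences Δ_i = -1, 5, -2, 1/2, the continuity of s' gives the tridiagonal system
  1·M_0 + 4·M_1 + 1·M_2 = 6(Δ_1 - Δ_0) = 36
  1·M_1 + 4·M_2 + 1·M_3 = 6(Δ_2 - Δ_1) = -42
  1·M_2 + 6·M_3 + 2·M_4 = 6(Δ_3 - Δ_2) = 15
Natural end conditions: M_0 = M_4 = 0.
Solving the tridiagonal system: M_0 = 0, M_1 = 1095/86, M_2 = -642/43, M_3 = 429/86, M_4 = 0.
On [-1, 0], s'(x) = b_1 + 2c_1·(x + 1) + 3d_1·(x + 1)² with b_1 = Δ_1 - h_1(2M_1 + M_2)/6 = 279/86, c_1 = M_1/2 = 1095/172, d_1 = (M_2 - M_1)/(6h_1) = -793/172. So s'(-1) = 279/86.

3.2442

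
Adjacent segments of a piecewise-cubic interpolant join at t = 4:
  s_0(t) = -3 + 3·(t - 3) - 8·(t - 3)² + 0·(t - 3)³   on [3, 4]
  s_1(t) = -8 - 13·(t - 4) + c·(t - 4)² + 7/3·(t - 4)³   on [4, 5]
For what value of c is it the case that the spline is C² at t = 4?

-8

s_0''(t) = -16 + 0·(t - 3), so s_0''(4) = -16. On the right, s_1''(4) = 2c, so c = -8.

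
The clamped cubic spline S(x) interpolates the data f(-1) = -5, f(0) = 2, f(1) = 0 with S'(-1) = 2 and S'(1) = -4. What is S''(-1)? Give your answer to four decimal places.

With M_i denoting the second derivative at x_i, h_i = 1, 1, and Δ_i = (y_(i+1) − y_i)/h_i = 7, -2:
  1·M_0 + 4·M_1 + 1·M_2 = 6(Δ_1 - Δ_0) = -54
Clamped end conditions give two more equations: 2h_0·M_0 + h_0·M_1 = 6(Δ_0 - S'(-1)) = 30 and h_1·M_1 + 2h_1·M_2 = 6(S'(1) - Δ_1) = -12.
Solving the tridiagonal system: M_0 = 51/2, M_1 = -21, M_2 = 9/2.

25.5000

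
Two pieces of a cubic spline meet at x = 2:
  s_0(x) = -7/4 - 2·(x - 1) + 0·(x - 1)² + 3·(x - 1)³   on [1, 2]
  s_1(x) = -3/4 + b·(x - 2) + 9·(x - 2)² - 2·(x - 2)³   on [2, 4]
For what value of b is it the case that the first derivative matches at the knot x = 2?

s_0'(x) = -2 + 0·(x - 1) + 9·(x - 1)², so s_0'(2) = 7. On the right, s_1'(2) = b, so b = 7.

7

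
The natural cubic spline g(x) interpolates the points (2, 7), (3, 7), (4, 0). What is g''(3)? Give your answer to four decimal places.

Put M_i = g'' at the i-th knot. Here h = (1, 1) and Δ = (0, -7), so the interior equations h_(i-1)·M_(i-1) + 2(h_(i-1)+h_i)·M_i + h_i·M_(i+1) = 6(Δ_i − Δ_(i-1)) read
  1·M_0 + 4·M_1 + 1·M_2 = 6(Δ_1 - Δ_0) = -42
Natural end conditions: M_0 = M_2 = 0.
Hence M_0 = 0, M_1 = -21/2, M_2 = 0.

-10.5000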